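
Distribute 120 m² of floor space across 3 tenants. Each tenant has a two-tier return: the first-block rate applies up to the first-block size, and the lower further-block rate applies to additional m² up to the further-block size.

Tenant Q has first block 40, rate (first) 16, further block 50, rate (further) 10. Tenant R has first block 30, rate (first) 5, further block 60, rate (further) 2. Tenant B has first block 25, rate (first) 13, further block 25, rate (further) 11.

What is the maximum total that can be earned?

Treat each block as its own option and order by rate: Tenant Q/T1 16 > Tenant B/T1 13 > Tenant B/T2 11 > Tenant Q/T2 10 > Tenant R/T1 5 > Tenant R/T2 2.
Fill Tenant Q T1 block (40 at 16) → 80 left.
Tenant B/T1 (13): +25 → 55 left.
Tenant B T2 at 11: fill all 25 → 30 left.
Tenant Q/T2: +30 of 50 at 10; pool empty.
Total = 16×40 + 13×25 + 11×25 + 10×30 = 1540.

1540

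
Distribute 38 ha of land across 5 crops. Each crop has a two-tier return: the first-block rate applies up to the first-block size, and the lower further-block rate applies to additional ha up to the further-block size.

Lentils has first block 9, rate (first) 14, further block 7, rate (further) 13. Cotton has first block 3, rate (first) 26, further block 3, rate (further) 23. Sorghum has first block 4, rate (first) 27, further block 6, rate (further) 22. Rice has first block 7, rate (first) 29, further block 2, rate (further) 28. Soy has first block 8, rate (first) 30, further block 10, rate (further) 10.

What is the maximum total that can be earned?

956

Order all 10 blocks by rate: Soy/first 30 > Rice/first 29 > Rice/second 28 > Sorghum/first 27 > Cotton/first 26 > Cotton/second 23 > Sorghum/second 22 > Lentils/first 14 > Lentils/second 13 > Soy/second 10.
Soy first at 30: fill all 8 ; 30 left.
Rice/first (29): +7 ; 23 left.
Rice second at 28: fill all 2 ; 21 left.
Sorghum/first (27): +4 ; 17 left.
Cotton/first (26): +3 ; 14 left.
Fill Cotton second block (3 at 23) ; 11 left.
Fill Sorghum second block (6 at 22) ; 5 left.
Lentils/first: +5 of 9 at 14; pool empty.
Total = 30×8 + 29×7 + 28×2 + 27×4 + 26×3 + 23×3 + 22×6 + 14×5 = 956.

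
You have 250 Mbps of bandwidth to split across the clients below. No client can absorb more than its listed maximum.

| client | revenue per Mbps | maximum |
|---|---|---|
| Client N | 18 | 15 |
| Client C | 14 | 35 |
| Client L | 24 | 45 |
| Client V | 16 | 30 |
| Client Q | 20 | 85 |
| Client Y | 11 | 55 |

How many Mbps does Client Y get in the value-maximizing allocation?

Highest revenue per Mbps first: Client L 24 > Client Q 20 > Client N 18 > Client V 16 > Client C 14 > Client Y 11.
Client L: +45 to 45 (cap) → 205 left.
Client Q takes 85 to reach its cap of 85 → 120 left.
Give Client N 15 to hit its cap of 15 → 105 left.
Client V takes 30 to reach its cap of 30 → 75 left.
Client C takes 35 to reach its cap of 35 → 40 left.
Only 40 left; Client Y takes them to reach 40.

40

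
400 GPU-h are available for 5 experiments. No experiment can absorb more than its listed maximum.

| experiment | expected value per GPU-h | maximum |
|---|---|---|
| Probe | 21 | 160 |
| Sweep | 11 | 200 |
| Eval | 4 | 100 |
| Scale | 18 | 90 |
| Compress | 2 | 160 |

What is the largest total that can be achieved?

6630

Order the experiments by expected value per GPU-h: Probe 21 > Scale 18 > Sweep 11 > Eval 4 > Compress 2.
Give Probe 160 to hit its cap of 160 — 240 left.
Give Scale 90 to hit its cap of 90 — 150 left.
Only 150 left; Sweep takes them to reach 150.
Total = 21×160 + 11×150 + 18×90 = 6630.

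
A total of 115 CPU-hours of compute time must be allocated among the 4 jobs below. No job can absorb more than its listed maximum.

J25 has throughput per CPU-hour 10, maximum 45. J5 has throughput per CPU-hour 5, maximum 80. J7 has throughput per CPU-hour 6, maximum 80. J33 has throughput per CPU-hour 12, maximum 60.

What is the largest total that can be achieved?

Order the jobs by throughput per CPU-hour: J33 12 > J25 10 > J7 6 > J5 5.
Give J33 60 to hit its cap of 60 → 55 left.
J25: +45 to 45 (cap) → 10 left.
J7: +10 (room for 80) → 10. Pool exhausted.
Total = 10×45 + 6×10 + 12×60 = 1230.

1230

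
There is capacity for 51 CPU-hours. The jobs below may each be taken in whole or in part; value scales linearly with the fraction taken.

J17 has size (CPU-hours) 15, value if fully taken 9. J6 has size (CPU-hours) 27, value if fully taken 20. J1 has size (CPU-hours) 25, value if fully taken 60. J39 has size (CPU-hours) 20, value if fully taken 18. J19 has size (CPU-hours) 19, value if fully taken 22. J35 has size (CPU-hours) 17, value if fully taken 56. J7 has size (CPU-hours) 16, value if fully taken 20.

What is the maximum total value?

Sort by value density: J35 56/17≈3.29, J1 60/25≈2.4, J7 20/16≈1.25, J19 22/19≈1.16, J39 18/20≈0.9, J6 20/27≈0.741, J17 9/15≈0.6.
J35: take in full, 17 CPU-hours for value 56 — 34 left.
All 25 CPU-hours of J1 fit (value 60) — 9 remain.
Only 9 CPU-hours remain; take 9/16 of J7 for value 20×9/16 = 11.25.
Total value = 127.25.

127.25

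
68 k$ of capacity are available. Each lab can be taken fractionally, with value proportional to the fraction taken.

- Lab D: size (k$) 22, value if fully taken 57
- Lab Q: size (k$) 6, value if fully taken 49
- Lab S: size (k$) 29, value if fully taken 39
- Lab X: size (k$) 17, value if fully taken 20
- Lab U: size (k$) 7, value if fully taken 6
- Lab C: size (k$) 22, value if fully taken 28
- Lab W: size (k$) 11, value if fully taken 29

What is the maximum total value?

174

Best value per unit of size first: Lab Q 49/6≈8.17, Lab W 29/11≈2.64, Lab D 57/22≈2.59, Lab S 39/29≈1.34, Lab C 28/22≈1.27, Lab X 20/17≈1.18, Lab U 6/7≈0.857.
All 6 k$ of Lab Q fit (value 49) ; 62 remain.
Take all of Lab W (11 k$, value 29) ; 51 k$ left.
Take all of Lab D (22 k$, value 57) ; 29 k$ left.
Take all of Lab S (29 k$, value 39) ; 0 k$ left.
Total value = 174.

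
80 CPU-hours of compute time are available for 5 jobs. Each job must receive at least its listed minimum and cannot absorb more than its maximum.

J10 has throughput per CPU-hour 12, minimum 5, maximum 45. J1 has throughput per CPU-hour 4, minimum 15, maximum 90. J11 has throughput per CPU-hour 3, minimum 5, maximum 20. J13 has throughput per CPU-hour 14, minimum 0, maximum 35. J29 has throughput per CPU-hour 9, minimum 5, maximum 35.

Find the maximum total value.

850

Meeting every minimum uses 5+15+5+0+5 = 30 CPU-hours, leaving 50.
Highest throughput per CPU-hour first: J13 14 > J10 12 > J29 9 > J1 4 > J11 3.
J13: +35 to 35 (cap) → 15 left.
J10 has room for 40 more but only 15 remain, so it gets 20.
Total = 12×20 + 4×15 + 3×5 + 14×35 + 9×5 = 850.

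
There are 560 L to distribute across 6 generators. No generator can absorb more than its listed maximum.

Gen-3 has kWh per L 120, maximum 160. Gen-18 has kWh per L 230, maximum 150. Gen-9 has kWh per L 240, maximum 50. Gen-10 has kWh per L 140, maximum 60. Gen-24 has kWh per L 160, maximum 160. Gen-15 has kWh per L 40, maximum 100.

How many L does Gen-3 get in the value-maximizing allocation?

Order the generators by kWh per L: Gen-9 240 > Gen-18 230 > Gen-24 160 > Gen-10 140 > Gen-3 120 > Gen-15 40.
Gen-9 takes 50 to reach its cap of 50 ; 510 left.
Gen-18 takes 150 to reach its cap of 150 ; 360 left.
Gen-24: +160 to 160 (cap) ; 200 left.
Gen-10 takes 60 to reach its cap of 60 ; 140 left.
Only 140 left; Gen-3 takes them to reach 140.

140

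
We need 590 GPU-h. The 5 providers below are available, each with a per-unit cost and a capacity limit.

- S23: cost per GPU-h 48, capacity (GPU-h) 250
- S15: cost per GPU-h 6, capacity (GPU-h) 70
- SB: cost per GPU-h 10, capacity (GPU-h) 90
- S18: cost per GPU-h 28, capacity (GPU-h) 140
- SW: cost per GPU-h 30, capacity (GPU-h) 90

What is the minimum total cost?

Cheapest first:
S15 at 6: take all 70 GPU-h ; 520 still needed.
Take 90 from SB at 10 ; need 430 more.
S18 (28): use full 140 ; 290 GPU-h to go.
Take 90 from SW at 30 ; need 200 more.
S23 (48): take the remaining 200 ; done.
Cost = 70×6 + 90×10 + 140×28 + 90×30 + 200×48 = 17540.

17540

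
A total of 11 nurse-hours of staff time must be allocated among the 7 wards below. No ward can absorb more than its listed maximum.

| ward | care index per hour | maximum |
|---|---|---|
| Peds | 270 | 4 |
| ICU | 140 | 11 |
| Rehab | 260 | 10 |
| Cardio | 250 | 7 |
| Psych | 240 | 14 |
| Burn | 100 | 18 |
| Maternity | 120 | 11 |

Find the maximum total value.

2900

Rank by care index per hour: Peds 270 > Rehab 260 > Cardio 250 > Psych 240 > ICU 140 > Maternity 120 > Burn 100.
Peds takes 4 to reach its cap of 4 → 7 left.
Rehab has room for 10 but only 7 remain, so it gets 7.
Total = 270×4 + 260×7 = 2900.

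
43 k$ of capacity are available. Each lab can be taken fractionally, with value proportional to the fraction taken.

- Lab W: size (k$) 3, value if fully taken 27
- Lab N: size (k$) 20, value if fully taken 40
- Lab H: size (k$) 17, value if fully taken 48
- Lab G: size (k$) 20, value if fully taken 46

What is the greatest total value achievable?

Sort by value density: Lab W 27/3≈9, Lab H 48/17≈2.82, Lab G 46/20≈2.3, Lab N 40/20≈2.
Lab W: take in full, 3 k$ for value 27 → 40 left.
Lab H: take in full, 17 k$ for value 48 → 23 left.
All 20 k$ of Lab G fit (value 46) → 3 remain.
3 k$ left: a 3/20 share of Lab N gives 40×3/20 = 6.
Total value = 127.

127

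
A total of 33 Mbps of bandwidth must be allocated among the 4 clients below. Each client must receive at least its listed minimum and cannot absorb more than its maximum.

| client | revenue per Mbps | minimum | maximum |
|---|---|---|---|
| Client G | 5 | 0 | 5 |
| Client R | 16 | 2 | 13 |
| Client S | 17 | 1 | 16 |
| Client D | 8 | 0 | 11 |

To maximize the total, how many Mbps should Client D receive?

4

Meeting every minimum uses 0+2+1+0 = 3 Mbps, leaving 30.
Rank by revenue per Mbps: Client S 17 > Client R 16 > Client D 8 > Client G 5.
Give Client S 15 more to hit its cap of 16 → 15 left.
Give Client R 11 more to hit its cap of 13 → 4 left.
Only 4 left; Client D takes them to reach 4.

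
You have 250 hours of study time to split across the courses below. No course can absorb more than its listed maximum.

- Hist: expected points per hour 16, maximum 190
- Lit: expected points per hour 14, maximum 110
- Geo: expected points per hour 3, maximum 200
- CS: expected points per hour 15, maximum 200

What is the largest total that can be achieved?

3940

Rank by expected points per hour: Hist 16 > CS 15 > Lit 14 > Geo 3.
Hist: +190 to 190 (cap) → 60 left.
Only 60 left; CS takes them to reach 60.
Total = 16×190 + 15×60 = 3940.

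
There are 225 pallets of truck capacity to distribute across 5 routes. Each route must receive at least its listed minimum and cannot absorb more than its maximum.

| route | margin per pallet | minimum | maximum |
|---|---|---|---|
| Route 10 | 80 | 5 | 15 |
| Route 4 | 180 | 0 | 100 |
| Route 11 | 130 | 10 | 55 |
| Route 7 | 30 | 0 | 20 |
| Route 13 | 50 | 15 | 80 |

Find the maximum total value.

Meeting every minimum uses 5+0+10+0+15 = 30 pallets, leaving 195.
Highest margin per pallet first: Route 4 180 > Route 11 130 > Route 10 80 > Route 13 50 > Route 7 30.
Route 4 takes 100 more to reach its cap of 100 ; 95 left.
Route 11: +45 to 55 (cap) ; 50 left.
Route 10: +10 to 15 (cap) ; 40 left.
Route 13 has room for 65 more but only 40 remain, so it gets 55.
Total = 80×15 + 180×100 + 130×55 + 50×55 = 29100.

29100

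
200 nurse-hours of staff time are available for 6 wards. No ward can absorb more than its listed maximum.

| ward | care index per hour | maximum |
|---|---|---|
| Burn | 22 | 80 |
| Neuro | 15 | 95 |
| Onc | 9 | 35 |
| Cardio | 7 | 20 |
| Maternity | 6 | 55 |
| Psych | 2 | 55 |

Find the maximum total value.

Order the wards by care index per hour: Burn 22 > Neuro 15 > Onc 9 > Cardio 7 > Maternity 6 > Psych 2.
Burn takes 80 to reach its cap of 80 → 120 left.
Give Neuro 95 to hit its cap of 95 → 25 left.
Onc: +25 (room for 35) → 25. Pool exhausted.
Total = 22×80 + 15×95 + 9×25 = 3410.

3410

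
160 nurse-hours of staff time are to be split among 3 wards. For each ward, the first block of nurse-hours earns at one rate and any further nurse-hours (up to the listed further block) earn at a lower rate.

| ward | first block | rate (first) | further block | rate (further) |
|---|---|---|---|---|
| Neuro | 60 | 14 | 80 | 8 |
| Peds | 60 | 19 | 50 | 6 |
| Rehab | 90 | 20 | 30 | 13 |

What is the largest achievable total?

Rank every tier by rate: Rehab/first 20 > Peds/first 19 > Neuro/first 14 > Rehab/second 13 > Neuro/second 8 > Peds/second 6.
Rehab first at 20: fill all 90 ; 70 left.
Fill Peds first block (60 at 19) ; 10 left.
Neuro first at 14: only 10 left, fill 10.
Total = 20×90 + 19×60 + 14×10 = 3080.

3080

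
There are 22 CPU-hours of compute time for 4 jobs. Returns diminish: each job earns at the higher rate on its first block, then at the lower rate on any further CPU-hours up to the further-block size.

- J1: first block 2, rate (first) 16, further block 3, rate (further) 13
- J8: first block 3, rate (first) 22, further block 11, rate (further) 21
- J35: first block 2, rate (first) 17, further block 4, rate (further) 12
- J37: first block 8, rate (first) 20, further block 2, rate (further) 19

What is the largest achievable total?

Order all 8 blocks by rate: J8/T1 22 > J8/T2 21 > J37/T1 20 > J37/T2 19 > J35/T1 17 > J1/T1 16 > J1/T2 13 > J35/T2 12.
J8 T1 at 22: fill all 3 → 19 left.
J8/T2 (21): +11 → 8 left.
Fill J37 T1 block (8 at 20) → 0 left.
Total = 22×3 + 21×11 + 20×8 = 457.

457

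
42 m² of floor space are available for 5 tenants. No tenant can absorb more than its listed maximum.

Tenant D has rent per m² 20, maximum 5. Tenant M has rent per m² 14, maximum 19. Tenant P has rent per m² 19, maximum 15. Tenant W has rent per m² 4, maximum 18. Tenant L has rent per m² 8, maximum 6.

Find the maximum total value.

Highest rent per m² first: Tenant D 20 > Tenant P 19 > Tenant M 14 > Tenant L 8 > Tenant W 4.
Tenant D takes 5 to reach its cap of 5 → 37 left.
Tenant P: +15 to 15 (cap) → 22 left.
Tenant M: +19 to 19 (cap) → 3 left.
Only 3 left; Tenant L takes them to reach 3.
Total = 20×5 + 14×19 + 19×15 + 8×3 = 675.

675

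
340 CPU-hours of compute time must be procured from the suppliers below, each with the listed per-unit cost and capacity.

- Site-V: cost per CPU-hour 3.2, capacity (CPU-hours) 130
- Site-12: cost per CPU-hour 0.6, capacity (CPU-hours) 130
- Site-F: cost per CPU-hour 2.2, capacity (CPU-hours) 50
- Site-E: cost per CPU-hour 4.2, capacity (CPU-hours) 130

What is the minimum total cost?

Cheapest first:
Site-12 (0.6): use full 130 — 210 CPU-hours to go.
Site-F (2.2): use full 50 — 160 CPU-hours to go.
Site-V at 3.2: take all 130 CPU-hours — 30 still needed.
Site-E (4.2): take the remaining 30 — done.
Cost = 130×0.6 + 50×2.2 + 130×3.2 + 30×4.2 = 730.

730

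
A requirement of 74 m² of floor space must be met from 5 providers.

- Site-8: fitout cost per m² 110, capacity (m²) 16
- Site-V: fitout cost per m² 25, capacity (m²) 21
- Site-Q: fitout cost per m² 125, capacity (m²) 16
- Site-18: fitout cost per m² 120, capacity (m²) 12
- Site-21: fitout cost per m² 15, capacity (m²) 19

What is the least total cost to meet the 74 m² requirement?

Cheapest first:
Site-21 (15): use full 19 — 55 m² to go.
Take 21 from Site-V at 25 — need 34 more.
Site-8 (110): use full 16 — 18 m² to go.
Site-18 (120): use full 12 — 6 m² to go.
Take 6 from Site-Q at 125 to finish.
Cost = 19×15 + 21×25 + 16×110 + 12×120 + 6×125 = 4760.

4760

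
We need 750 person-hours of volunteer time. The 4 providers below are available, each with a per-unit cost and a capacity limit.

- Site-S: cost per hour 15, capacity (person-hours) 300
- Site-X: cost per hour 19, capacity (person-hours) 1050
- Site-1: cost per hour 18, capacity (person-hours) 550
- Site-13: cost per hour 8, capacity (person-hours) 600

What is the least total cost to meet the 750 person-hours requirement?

7050

Use providers in increasing cost order.
Site-13 at 8: take all 600 person-hours → 150 still needed.
Site-S (15): take the remaining 150 → done.
Site-1, Site-X: unused.
Cost = 600×8 + 150×15 = 7050.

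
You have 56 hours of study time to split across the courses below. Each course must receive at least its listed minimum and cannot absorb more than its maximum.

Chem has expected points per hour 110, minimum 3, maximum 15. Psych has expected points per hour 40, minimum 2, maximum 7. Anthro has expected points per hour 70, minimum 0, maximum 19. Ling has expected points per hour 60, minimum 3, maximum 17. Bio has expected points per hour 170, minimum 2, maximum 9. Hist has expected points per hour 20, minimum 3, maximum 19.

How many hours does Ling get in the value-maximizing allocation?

8

Meeting every minimum uses 3+2+0+3+2+3 = 13 hours, leaving 43.
Order the courses by expected points per hour: Bio 170 > Chem 110 > Anthro 70 > Ling 60 > Psych 40 > Hist 20.
Give Bio 7 more to hit its cap of 9 → 36 left.
Chem takes 12 more to reach its cap of 15 → 24 left.
Anthro: +19 to 19 (cap) → 5 left.
Ling: +5 (room for 14) → 8. Pool exhausted.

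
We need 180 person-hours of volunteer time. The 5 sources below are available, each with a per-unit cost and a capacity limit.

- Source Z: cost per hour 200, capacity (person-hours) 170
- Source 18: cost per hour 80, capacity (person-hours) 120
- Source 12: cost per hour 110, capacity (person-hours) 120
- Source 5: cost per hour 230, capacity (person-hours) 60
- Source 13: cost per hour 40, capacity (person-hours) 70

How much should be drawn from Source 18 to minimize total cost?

Cheapest first:
Source 13 (40): use full 70 — 110 person-hours to go.
Take 110 from Source 18 at 80 to finish.
Source 12, Source Z, Source 5: unused.

110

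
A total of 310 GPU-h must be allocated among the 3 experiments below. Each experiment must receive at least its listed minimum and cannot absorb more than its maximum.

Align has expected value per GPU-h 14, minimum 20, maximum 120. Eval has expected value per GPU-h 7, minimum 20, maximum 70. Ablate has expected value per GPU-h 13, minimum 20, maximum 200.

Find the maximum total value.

4030

Meeting every minimum uses 20+20+20 = 60 GPU-h, leaving 250.
Rank by expected value per GPU-h: Align 14 > Ablate 13 > Eval 7.
Align takes 100 more to reach its cap of 120 ; 150 left.
Ablate: +150 (room for 180) → 170. Pool exhausted.
Total = 14×120 + 7×20 + 13×170 = 4030.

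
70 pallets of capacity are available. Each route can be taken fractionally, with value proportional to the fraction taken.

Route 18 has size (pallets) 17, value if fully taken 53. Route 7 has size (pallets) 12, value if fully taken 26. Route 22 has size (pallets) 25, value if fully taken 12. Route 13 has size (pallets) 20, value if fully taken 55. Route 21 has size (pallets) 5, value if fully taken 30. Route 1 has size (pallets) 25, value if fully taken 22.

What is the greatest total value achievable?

178.08

Best value per unit of size first: Route 21 30/5≈6, Route 18 53/17≈3.12, Route 13 55/20≈2.75, Route 7 26/12≈2.17, Route 1 22/25≈0.88, Route 22 12/25≈0.48.
Route 21: take in full, 5 pallets for value 30 ; 65 left.
Route 18: take in full, 17 pallets for value 53 ; 48 left.
All 20 pallets of Route 13 fit (value 55) ; 28 remain.
All 12 pallets of Route 7 fit (value 26) ; 16 remain.
16 pallets left: a 16/25 share of Route 1 gives 22×16/25 = 14.08.
Total value = 178.08.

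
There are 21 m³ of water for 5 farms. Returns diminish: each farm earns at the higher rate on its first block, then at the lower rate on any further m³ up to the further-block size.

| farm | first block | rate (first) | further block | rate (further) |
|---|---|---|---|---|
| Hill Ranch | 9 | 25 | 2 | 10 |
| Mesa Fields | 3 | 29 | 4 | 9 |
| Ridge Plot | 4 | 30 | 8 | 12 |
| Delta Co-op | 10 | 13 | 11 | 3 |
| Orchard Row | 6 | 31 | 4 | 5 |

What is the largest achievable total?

593

Rank every tier by rate: Orchard Row/T1 31 > Ridge Plot/T1 30 > Mesa Fields/T1 29 > Hill Ranch/T1 25 > Delta Co-op/T1 13 > Ridge Plot/T2 12 > Hill Ranch/T2 10 > Mesa Fields/T2 9 > Orchard Row/T2 5 > Delta Co-op/T2 3.
Orchard Row/T1 (31): +6 ; 15 left.
Fill Ridge Plot T1 block (4 at 30) ; 11 left.
Mesa Fields/T1 (29): +3 ; 8 left.
Hill Ranch/T1: +8 of 9 at 25; pool empty.
Total = 31×6 + 30×4 + 29×3 + 25×8 = 593.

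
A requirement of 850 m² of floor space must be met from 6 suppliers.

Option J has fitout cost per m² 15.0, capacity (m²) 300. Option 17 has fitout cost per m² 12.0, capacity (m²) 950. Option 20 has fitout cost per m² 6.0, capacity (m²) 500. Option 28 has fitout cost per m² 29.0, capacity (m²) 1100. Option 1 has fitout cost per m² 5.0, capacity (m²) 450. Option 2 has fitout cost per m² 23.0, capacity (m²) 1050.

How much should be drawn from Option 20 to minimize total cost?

Use suppliers in increasing cost order.
Option 1 at 5.0: take all 450 m² ; 400 still needed.
Take 400 from Option 20 at 6.0 to finish.
Option 17, Option J, Option 2, Option 28: unused.

400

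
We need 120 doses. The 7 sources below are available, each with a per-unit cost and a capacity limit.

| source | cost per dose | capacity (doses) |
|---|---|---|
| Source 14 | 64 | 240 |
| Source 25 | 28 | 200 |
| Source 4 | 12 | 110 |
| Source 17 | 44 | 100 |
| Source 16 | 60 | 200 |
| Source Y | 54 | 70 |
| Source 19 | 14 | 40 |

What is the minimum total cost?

Use sources in increasing cost order.
Take 110 from Source 4 at 12 → need 10 more.
Source 19 (14): take the remaining 10 → done.
Source 25, Source 17, Source Y, Source 16, Source 14: unused.
Cost = 110×12 + 10×14 = 1460.

1460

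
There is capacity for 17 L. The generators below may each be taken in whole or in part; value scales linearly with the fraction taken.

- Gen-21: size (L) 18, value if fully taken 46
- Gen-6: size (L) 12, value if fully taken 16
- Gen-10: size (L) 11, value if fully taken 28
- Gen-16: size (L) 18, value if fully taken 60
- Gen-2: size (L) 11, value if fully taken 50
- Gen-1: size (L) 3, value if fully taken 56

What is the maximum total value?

116

Rank by value-to-size ratio: Gen-1 56/3≈18.7, Gen-2 50/11≈4.55, Gen-16 60/18≈3.33, Gen-21 46/18≈2.56, Gen-10 28/11≈2.55, Gen-6 16/12≈1.33.
Take all of Gen-1 (3 L, value 56) → 14 L left.
Gen-2: take in full, 11 L for value 50 → 3 left.
3 L left: a 3/18 share of Gen-16 gives 60×3/18 = 10.
Total value = 116.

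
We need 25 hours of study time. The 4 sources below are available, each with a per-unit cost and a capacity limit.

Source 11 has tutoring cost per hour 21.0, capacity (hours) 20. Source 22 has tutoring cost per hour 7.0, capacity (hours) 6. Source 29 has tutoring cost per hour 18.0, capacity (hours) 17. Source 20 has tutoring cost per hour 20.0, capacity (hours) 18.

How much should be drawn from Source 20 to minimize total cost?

2

Fill from the cheapest source first.
Take 6 from Source 22 at 7.0 → need 19 more.
Take 17 from Source 29 at 18.0 → need 2 more.
Take 2 from Source 20 at 20.0 to finish.
Source 11: unused.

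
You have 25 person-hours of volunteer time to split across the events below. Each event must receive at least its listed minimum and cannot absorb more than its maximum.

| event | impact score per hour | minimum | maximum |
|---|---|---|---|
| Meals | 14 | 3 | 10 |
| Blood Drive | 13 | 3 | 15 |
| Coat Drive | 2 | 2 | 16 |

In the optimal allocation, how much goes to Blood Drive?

13

Meeting every minimum uses 3+3+2 = 8 person-hours, leaving 17.
Rank by impact score per hour: Meals 14 > Blood Drive 13 > Coat Drive 2.
Meals: +7 to 10 (cap) ; 10 left.
Blood Drive has room for 12 more but only 10 remain, so it gets 13.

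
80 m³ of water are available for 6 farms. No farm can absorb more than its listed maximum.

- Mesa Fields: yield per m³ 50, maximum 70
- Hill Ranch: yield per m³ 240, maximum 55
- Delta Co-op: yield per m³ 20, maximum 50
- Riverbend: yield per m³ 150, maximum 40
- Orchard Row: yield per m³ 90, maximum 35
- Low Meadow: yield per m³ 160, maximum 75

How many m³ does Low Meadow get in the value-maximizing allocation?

25

Rank by yield per m³: Hill Ranch 240 > Low Meadow 160 > Riverbend 150 > Orchard Row 90 > Mesa Fields 50 > Delta Co-op 20.
Hill Ranch takes 55 to reach its cap of 55 — 25 left.
Low Meadow has room for 75 but only 25 remain, so it gets 25.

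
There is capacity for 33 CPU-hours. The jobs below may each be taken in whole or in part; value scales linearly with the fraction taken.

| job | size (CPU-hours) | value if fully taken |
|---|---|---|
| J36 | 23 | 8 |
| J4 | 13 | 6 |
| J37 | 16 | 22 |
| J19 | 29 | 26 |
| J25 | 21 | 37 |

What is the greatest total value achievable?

Sort by value density: J25 37/21≈1.76, J37 22/16≈1.38, J19 26/29≈0.897, J4 6/13≈0.462, J36 8/23≈0.348.
All 21 CPU-hours of J25 fit (value 37) — 12 remain.
Fill the last 12 CPU-hours with part of J37: 12/16 of it earns 16.5.
Total value = 53.5.

53.5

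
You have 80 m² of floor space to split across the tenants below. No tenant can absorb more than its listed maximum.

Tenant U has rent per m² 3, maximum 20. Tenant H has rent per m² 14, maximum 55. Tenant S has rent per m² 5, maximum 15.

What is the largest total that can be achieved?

Highest rent per m² first: Tenant H 14 > Tenant S 5 > Tenant U 3.
Give Tenant H 55 to hit its cap of 55 ; 25 left.
Give Tenant S 15 to hit its cap of 15 ; 10 left.
Tenant U has room for 20 but only 10 remain, so it gets 10.
Total = 3×10 + 14×55 + 5×15 = 875.

875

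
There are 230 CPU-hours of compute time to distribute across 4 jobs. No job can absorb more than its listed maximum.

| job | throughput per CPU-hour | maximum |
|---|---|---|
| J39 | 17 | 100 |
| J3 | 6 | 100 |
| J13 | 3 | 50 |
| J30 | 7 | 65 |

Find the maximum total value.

Rank by throughput per CPU-hour: J39 17 > J30 7 > J3 6 > J13 3.
J39: +100 to 100 (cap) → 130 left.
Give J30 65 to hit its cap of 65 → 65 left.
Only 65 left; J3 takes them to reach 65.
Total = 17×100 + 6×65 + 7×65 = 2545.

2545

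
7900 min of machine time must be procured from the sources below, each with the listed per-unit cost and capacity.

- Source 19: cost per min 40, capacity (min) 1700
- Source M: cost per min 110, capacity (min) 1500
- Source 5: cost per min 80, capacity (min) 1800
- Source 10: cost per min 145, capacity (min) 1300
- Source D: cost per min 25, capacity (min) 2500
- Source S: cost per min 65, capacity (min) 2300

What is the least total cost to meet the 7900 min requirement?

Cheapest first:
Take 2500 from Source D at 25 — need 5400 more.
Source 19 at 40: take all 1700 min — 3700 still needed.
Source S at 65: take all 2300 min — 1400 still needed.
Source 5 (80): take the remaining 1400 — done.
Source M, Source 10: unused.
Cost = 2500×25 + 1700×40 + 2300×65 + 1400×80 = 392000.

392000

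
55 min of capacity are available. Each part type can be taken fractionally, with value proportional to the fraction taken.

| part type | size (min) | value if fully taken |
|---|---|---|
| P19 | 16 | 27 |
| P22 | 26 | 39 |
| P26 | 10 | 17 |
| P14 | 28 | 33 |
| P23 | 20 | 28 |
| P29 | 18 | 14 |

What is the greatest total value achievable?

Best value per unit of size first: P26 17/10≈1.7, P19 27/16≈1.69, P22 39/26≈1.5, P23 28/20≈1.4, P14 33/28≈1.18, P29 14/18≈0.778.
P26: take in full, 10 min for value 17 → 45 left.
Take all of P19 (16 min, value 27) → 29 min left.
Take all of P22 (26 min, value 39) → 3 min left.
Only 3 min remain; take 3/20 of P23 for value 28×3/20 = 4.2.
Total value = 87.2.

87.2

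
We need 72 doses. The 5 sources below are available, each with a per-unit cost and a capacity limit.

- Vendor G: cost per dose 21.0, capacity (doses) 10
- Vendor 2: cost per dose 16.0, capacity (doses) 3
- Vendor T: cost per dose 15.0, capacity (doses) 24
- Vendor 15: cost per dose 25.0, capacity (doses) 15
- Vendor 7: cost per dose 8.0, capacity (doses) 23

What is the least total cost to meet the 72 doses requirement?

Cheapest first:
Take 23 from Vendor 7 at 8.0 ; need 49 more.
Take 24 from Vendor T at 15.0 ; need 25 more.
Vendor 2 (16.0): use full 3 ; 22 doses to go.
Vendor G (21.0): use full 10 ; 12 doses to go.
Take 12 from Vendor 15 at 25.0 to finish.
Cost = 23×8.0 + 24×15.0 + 3×16.0 + 10×21.0 + 12×25.0 = 1102.

1102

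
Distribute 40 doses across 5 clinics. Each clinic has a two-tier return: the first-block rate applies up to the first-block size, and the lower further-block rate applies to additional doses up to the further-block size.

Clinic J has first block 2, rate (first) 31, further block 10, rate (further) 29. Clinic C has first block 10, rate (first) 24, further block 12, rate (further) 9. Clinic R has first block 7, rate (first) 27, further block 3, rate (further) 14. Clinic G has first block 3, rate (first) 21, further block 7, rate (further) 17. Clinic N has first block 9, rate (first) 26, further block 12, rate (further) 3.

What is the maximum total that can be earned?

1057

Order all 10 blocks by rate: Clinic J/T1 31 > Clinic J/T2 29 > Clinic R/T1 27 > Clinic N/T1 26 > Clinic C/T1 24 > Clinic G/T1 21 > Clinic G/T2 17 > Clinic R/T2 14 > Clinic C/T2 9 > Clinic N/T2 3.
Clinic J T1 at 31: fill all 2 — 38 left.
Fill Clinic J T2 block (10 at 29) — 28 left.
Clinic R T1 at 27: fill all 7 — 21 left.
Clinic N/T1 (26): +9 — 12 left.
Clinic C/T1 (24): +10 — 2 left.
Clinic G T1 at 21: only 2 left, fill 2.
Total = 31×2 + 29×10 + 27×7 + 26×9 + 24×10 + 21×2 = 1057.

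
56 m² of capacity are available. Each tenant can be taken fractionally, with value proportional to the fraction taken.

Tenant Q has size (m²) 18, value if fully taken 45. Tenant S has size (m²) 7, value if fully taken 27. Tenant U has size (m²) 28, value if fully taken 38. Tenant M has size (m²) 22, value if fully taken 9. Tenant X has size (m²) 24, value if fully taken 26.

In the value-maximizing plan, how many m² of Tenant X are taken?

3

Rank by value-to-size ratio: Tenant S 27/7≈3.86, Tenant Q 45/18≈2.5, Tenant U 38/28≈1.36, Tenant X 26/24≈1.08, Tenant M 9/22≈0.409.
All 7 m² of Tenant S fit (value 27) ; 49 remain.
Tenant Q: take in full, 18 m² for value 45 ; 31 left.
Tenant U: take in full, 28 m² for value 38 ; 3 left.
3 m² left: a 3/24 share of Tenant X gives 26×3/24 = 3.25.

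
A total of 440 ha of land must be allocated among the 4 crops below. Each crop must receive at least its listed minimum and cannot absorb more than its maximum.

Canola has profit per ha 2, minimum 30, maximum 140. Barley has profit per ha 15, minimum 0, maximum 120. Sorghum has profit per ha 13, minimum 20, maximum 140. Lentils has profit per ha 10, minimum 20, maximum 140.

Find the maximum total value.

5100

Meeting every minimum uses 30+0+20+20 = 70 ha, leaving 370.
Order the crops by profit per ha: Barley 15 > Sorghum 13 > Lentils 10 > Canola 2.
Give Barley 120 more to hit its cap of 120 ; 250 left.
Sorghum: +120 to 140 (cap) ; 130 left.
Lentils: +120 to 140 (cap) ; 10 left.
Only 10 left; Canola takes them to reach 40.
Total = 2×40 + 15×120 + 13×140 + 10×140 = 5100.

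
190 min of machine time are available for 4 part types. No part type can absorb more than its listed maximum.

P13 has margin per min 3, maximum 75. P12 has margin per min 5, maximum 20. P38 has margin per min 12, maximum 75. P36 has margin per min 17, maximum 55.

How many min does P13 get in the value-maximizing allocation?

Rank by margin per min: P36 17 > P38 12 > P12 5 > P13 3.
P36 takes 55 to reach its cap of 55 → 135 left.
Give P38 75 to hit its cap of 75 → 60 left.
Give P12 20 to hit its cap of 20 → 40 left.
P13 has room for 75 but only 40 remain, so it gets 40.

40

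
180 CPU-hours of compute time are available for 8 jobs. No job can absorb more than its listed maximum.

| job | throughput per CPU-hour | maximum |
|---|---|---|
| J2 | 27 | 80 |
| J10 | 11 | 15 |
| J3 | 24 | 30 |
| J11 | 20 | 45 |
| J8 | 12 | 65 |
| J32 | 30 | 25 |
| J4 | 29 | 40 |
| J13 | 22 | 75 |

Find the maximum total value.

4900

Rank by throughput per CPU-hour: J32 30 > J4 29 > J2 27 > J3 24 > J13 22 > J11 20 > J8 12 > J10 11.
Give J32 25 to hit its cap of 25 ; 155 left.
J4: +40 to 40 (cap) ; 115 left.
J2: +80 to 80 (cap) ; 35 left.
J3 takes 30 to reach its cap of 30 ; 5 left.
Only 5 left; J13 takes them to reach 5.
Total = 27×80 + 24×30 + 30×25 + 29×40 + 22×5 = 4900.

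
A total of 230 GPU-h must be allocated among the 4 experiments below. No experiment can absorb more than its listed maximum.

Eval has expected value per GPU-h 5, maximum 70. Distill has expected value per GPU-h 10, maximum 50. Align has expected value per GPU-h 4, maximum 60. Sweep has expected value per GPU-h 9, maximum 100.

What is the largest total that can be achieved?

1790

Order the experiments by expected value per GPU-h: Distill 10 > Sweep 9 > Eval 5 > Align 4.
Distill: +50 to 50 (cap) → 180 left.
Sweep takes 100 to reach its cap of 100 → 80 left.
Eval takes 70 to reach its cap of 70 → 10 left.
Align: +10 (room for 60) → 10. Pool exhausted.
Total = 5×70 + 10×50 + 4×10 + 9×100 = 1790.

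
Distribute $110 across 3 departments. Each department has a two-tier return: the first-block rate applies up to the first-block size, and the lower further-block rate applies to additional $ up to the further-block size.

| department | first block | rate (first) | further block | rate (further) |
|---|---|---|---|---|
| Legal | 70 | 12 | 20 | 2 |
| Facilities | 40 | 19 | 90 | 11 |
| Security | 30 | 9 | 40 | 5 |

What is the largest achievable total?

1600

Rank every tier by rate: Facilities/tier1 19 > Legal/tier1 12 > Facilities/tier2 11 > Security/tier1 9 > Security/tier2 5 > Legal/tier2 2.
Facilities tier1 at 19: fill all 40 ; 70 left.
Fill Legal tier1 block (70 at 12) ; 0 left.
Total = 19×40 + 12×70 = 1600.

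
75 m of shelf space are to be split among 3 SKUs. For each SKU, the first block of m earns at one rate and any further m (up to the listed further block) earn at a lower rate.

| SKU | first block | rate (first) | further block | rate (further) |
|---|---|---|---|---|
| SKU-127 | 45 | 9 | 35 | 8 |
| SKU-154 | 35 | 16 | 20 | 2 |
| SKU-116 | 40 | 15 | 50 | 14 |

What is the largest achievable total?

1160

Rank every tier by rate: SKU-154/first 16 > SKU-116/first 15 > SKU-116/second 14 > SKU-127/first 9 > SKU-127/second 8 > SKU-154/second 2.
SKU-154/first (16): +35 ; 40 left.
SKU-116 first at 15: fill all 40 ; 0 left.
Total = 16×35 + 15×40 = 1160.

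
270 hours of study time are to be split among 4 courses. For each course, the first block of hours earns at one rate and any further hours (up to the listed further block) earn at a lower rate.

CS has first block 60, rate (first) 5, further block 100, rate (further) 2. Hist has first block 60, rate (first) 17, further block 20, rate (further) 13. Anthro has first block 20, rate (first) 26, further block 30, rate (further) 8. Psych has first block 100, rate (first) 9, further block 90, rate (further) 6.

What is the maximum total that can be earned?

Order all 8 blocks by rate: Anthro/tier1 26 > Hist/tier1 17 > Hist/tier2 13 > Psych/tier1 9 > Anthro/tier2 8 > Psych/tier2 6 > CS/tier1 5 > CS/tier2 2.
Anthro tier1 at 26: fill all 20 → 250 left.
Fill Hist tier1 block (60 at 17) → 190 left.
Hist tier2 at 13: fill all 20 → 170 left.
Psych tier1 at 9: fill all 100 → 70 left.
Anthro/tier2 (8): +30 → 40 left.
Psych tier2 at 6: only 40 left, fill 40.
Total = 26×20 + 17×60 + 13×20 + 9×100 + 8×30 + 6×40 = 3180.

3180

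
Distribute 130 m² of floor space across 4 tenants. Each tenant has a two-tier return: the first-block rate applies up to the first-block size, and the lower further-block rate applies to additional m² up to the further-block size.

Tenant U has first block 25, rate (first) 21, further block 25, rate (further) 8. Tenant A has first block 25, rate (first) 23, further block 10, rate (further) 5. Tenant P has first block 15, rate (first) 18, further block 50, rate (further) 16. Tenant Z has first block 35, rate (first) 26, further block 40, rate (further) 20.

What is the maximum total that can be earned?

2900

Rank every tier by rate: Tenant Z/T1 26 > Tenant A/T1 23 > Tenant U/T1 21 > Tenant Z/T2 20 > Tenant P/T1 18 > Tenant P/T2 16 > Tenant U/T2 8 > Tenant A/T2 5.
Fill Tenant Z T1 block (35 at 26) ; 95 left.
Tenant A/T1 (23): +25 ; 70 left.
Tenant U T1 at 21: fill all 25 ; 45 left.
Tenant Z T2 at 20: fill all 40 ; 5 left.
Tenant P T1 at 18: only 5 left, fill 5.
Total = 26×35 + 23×25 + 21×25 + 20×40 + 18×5 = 2900.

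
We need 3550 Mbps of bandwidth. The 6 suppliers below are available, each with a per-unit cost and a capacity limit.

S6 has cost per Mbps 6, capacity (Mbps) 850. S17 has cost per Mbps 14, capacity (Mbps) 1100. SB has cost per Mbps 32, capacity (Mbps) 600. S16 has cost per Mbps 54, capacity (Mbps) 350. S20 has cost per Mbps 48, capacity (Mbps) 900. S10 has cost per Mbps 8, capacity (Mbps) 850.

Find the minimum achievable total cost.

53700

Use suppliers in increasing cost order.
S6 at 6: take all 850 Mbps → 2700 still needed.
S10 at 8: take all 850 Mbps → 1850 still needed.
Take 1100 from S17 at 14 → need 750 more.
Take 600 from SB at 32 → need 150 more.
Take 150 from S20 at 48 to finish.
S16: unused.
Cost = 850×6 + 850×8 + 1100×14 + 600×32 + 150×48 = 53700.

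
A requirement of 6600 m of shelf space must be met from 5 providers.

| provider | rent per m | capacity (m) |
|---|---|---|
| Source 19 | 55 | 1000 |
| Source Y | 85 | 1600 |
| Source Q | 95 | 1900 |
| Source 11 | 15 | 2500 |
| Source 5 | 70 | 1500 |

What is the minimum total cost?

333500

Use providers in increasing cost order.
Take 2500 from Source 11 at 15 — need 4100 more.
Source 19 (55): use full 1000 — 3100 m to go.
Source 5 at 70: take all 1500 m — 1600 still needed.
Source Y (85): use full 1600 — 0 m to go.
Source Q: unused.
Cost = 2500×15 + 1000×55 + 1500×70 + 1600×85 = 333500.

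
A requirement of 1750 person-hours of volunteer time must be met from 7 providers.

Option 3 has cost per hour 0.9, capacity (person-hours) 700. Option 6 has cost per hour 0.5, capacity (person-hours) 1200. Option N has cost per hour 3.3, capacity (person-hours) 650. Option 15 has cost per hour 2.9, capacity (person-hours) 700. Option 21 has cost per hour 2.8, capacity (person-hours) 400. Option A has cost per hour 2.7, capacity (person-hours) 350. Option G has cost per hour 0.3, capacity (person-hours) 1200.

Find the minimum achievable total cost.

Cheapest first:
Take 1200 from Option G at 0.3 → need 550 more.
Option 6 at 0.5: take 550 of its 1200 → requirement met.
Option 3, Option A, Option 21, Option 15, Option N: unused.
Cost = 1200×0.3 + 550×0.5 = 635.

635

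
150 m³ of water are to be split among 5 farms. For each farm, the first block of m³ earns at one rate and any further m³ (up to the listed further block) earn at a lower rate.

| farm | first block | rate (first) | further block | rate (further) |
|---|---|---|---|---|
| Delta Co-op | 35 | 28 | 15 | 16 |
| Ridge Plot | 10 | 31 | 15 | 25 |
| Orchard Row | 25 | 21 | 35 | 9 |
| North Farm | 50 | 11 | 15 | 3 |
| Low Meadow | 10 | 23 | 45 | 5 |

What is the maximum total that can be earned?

3100

Treat each block as its own option and order by rate: Ridge Plot/tier1 31 > Delta Co-op/tier1 28 > Ridge Plot/tier2 25 > Low Meadow/tier1 23 > Orchard Row/tier1 21 > Delta Co-op/tier2 16 > North Farm/tier1 11 > Orchard Row/tier2 9 > Low Meadow/tier2 5 > North Farm/tier2 3.
Fill Ridge Plot tier1 block (10 at 31) — 140 left.
Delta Co-op/tier1 (28): +35 — 105 left.
Ridge Plot/tier2 (25): +15 — 90 left.
Fill Low Meadow tier1 block (10 at 23) — 80 left.
Orchard Row/tier1 (21): +25 — 55 left.
Delta Co-op tier2 at 16: fill all 15 — 40 left.
North Farm tier1 at 11: only 40 left, fill 40.
Total = 31×10 + 28×35 + 25×15 + 23×10 + 21×25 + 16×15 + 11×40 = 3100.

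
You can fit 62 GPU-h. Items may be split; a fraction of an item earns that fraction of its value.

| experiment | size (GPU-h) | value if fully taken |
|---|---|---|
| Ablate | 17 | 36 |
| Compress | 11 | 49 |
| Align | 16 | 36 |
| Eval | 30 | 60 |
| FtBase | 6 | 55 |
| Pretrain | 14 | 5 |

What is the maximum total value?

200

Best value per unit of size first: FtBase 55/6≈9.17, Compress 49/11≈4.45, Align 36/16≈2.25, Ablate 36/17≈2.12, Eval 60/30≈2, Pretrain 5/14≈0.357.
FtBase: take in full, 6 GPU-h for value 55 ; 56 left.
All 11 GPU-h of Compress fit (value 49) ; 45 remain.
Align: take in full, 16 GPU-h for value 36 ; 29 left.
Ablate: take in full, 17 GPU-h for value 36 ; 12 left.
Only 12 GPU-h remain; take 12/30 of Eval for value 60×12/30 = 24.
Total value = 200.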